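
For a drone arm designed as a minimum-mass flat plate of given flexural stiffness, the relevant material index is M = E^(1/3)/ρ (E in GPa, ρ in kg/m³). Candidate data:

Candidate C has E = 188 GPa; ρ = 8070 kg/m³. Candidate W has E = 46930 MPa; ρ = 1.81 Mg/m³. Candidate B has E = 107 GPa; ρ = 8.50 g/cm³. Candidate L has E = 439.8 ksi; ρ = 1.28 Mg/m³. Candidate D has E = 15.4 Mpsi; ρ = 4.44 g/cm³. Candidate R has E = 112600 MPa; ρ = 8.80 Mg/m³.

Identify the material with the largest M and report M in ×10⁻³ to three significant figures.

Putting every candidate on a common basis:
  candidate C: E = 188.0 GPa, ρ = 8070 kg/m³
  candidate W: E = 46.93 GPa, ρ = 1810 kg/m³
  candidate B: E = 107.0 GPa, ρ = 8500 kg/m³
  candidate L: E = 3.032 GPa, ρ = 1280 kg/m³
  candidate D: E = 106.2 GPa, ρ = 4440 kg/m³
  candidate R: E = 112.6 GPa, ρ = 8800 kg/m³
  candidate W: M = 1.99×10⁻³
  candidate L: M = 1.13×10⁻³
  candidate D: M = 1.07×10⁻³
  candidate C: M = 0.710×10⁻³
  candidate B: M = 0.559×10⁻³
  candidate R: M = 0.549×10⁻³
Candidate W has the largest M.

candidate W, M = 1.99×10⁻³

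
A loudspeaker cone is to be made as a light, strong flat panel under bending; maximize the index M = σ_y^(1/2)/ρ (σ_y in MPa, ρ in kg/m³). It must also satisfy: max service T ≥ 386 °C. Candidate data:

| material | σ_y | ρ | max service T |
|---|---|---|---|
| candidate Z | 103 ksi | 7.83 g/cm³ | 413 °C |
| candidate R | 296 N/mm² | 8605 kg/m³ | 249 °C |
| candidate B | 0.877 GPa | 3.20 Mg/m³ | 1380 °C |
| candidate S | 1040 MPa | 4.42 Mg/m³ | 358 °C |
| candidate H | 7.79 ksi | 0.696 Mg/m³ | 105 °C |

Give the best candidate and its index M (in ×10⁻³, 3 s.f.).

candidate B, M = 9.25×10⁻³

Screen on constraints: max service T ≥ 386 °C. Survivors: candidate Z, candidate B.
After converting to SI:
  candidate Z: σ_y = 710.2 MPa, ρ = 7830 kg/m³
  candidate B: σ_y = 877.0 MPa, ρ = 3200 kg/m³
  candidate B: M = 9.25×10⁻³
  candidate Z: M = 3.40×10⁻³
Highest index: candidate B.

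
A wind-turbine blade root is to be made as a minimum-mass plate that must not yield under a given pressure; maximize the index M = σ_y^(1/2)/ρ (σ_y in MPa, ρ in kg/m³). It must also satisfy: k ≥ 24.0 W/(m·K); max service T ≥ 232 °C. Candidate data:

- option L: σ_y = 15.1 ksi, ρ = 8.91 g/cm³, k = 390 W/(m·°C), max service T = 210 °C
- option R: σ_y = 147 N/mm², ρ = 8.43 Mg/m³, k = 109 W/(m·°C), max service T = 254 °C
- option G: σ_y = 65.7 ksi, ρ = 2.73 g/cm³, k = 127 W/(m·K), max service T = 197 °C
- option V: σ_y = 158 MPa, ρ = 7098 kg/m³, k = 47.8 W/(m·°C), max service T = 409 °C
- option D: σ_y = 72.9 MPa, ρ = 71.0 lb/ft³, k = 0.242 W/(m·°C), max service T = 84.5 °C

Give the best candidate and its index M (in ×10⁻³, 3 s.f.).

Screen on constraints: k ≥ 24.0 W/(m·K); max service T ≥ 232 °C. Survivors: option R, option V.
Convert each candidate to consistent units, then evaluate M:
  option R: σ_y = 147.0 MPa, ρ = 8430 kg/m³
  option V: σ_y = 158.0 MPa, ρ = 7098 kg/m³
  option V: M = 1.77×10⁻³
  option R: M = 1.44×10⁻³
Option V ranks first.

option V, M = 1.77×10⁻³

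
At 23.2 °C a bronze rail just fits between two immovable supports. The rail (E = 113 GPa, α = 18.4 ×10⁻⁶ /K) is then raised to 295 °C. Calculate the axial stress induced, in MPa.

565 MPa

ΔT = 271.8 K. Constrained thermal stress σ = E·α·ΔT = 113.0×10³ MPa × 18.4×10⁻⁶ × 271.8 = 565 MPa (compressive).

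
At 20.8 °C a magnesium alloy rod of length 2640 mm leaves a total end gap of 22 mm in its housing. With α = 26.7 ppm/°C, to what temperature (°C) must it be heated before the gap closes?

333 °C

α·L₀·ΔT = 22.0 mm ⇒ ΔT = 22.0 / (26.7×10⁻⁶ × 2640.0) = 312.1 K.
T = 20.8 + 312.1 = 332.9 °C.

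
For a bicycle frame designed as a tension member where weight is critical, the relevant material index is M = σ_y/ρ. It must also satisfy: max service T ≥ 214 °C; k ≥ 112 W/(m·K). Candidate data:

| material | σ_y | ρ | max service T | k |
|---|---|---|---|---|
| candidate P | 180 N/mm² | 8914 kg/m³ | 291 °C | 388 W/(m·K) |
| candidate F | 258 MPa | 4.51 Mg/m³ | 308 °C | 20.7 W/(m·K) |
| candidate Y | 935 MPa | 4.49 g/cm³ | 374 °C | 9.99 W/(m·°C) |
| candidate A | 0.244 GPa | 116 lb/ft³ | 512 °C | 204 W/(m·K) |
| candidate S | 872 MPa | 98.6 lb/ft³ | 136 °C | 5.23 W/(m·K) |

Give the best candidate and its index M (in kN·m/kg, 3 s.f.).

Screen on constraints: max service T ≥ 214 °C; k ≥ 112 W/(m·K). Survivors: candidate P, candidate A.
Convert each candidate to consistent units, then evaluate M:
  candidate P: σ_y = 180.0 MPa, ρ = 8914 kg/m³
  candidate A: σ_y = 244.0 MPa, ρ = 1858 kg/m³
  candidate A: M = 131 kN·m/kg
  candidate P: M = 20.2 kN·m/kg
Highest index: candidate A.

candidate A, M = 131 kN·m/kg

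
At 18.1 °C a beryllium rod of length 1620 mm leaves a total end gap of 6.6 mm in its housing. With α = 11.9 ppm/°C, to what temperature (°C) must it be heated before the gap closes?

360 °C

α·L₀·ΔT = 6.6 mm ⇒ ΔT = 6.6 / (11.9×10⁻⁶ × 1620.0) = 342.4 K.
T = 18.1 + 342.4 = 360.5 °C.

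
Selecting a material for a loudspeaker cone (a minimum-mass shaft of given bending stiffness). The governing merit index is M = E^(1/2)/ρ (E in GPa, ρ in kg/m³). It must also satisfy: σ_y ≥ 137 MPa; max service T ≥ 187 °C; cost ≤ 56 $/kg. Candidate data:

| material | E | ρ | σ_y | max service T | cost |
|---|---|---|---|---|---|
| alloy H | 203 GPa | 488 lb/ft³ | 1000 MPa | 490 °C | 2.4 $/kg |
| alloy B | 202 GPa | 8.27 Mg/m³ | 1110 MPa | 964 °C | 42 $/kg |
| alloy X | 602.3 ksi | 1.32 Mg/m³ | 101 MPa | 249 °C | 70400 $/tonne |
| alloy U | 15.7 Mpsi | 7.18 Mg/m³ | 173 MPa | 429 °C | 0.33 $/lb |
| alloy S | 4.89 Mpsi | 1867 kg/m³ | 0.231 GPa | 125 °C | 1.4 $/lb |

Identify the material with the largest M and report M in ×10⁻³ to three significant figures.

alloy H, M = 1.82×10⁻³

Screen on constraints: σ_y ≥ 137 MPa; max service T ≥ 187 °C; cost ≤ 56 $/kg. Survivors: alloy H, alloy B, alloy U.
After converting to SI:
  alloy H: E = 203.0 GPa, ρ = 7817 kg/m³
  alloy B: E = 202.0 GPa, ρ = 8270 kg/m³
  alloy U: E = 108.2 GPa, ρ = 7180 kg/m³
  alloy H: M = 1.82×10⁻³
  alloy B: M = 1.72×10⁻³
  alloy U: M = 1.45×10⁻³
Alloy H has the largest M.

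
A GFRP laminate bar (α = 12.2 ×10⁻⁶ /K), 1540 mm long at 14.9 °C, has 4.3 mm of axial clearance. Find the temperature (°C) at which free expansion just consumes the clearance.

α·L₀·ΔT = 4.3 mm ⇒ ΔT = 4.3 / (12.2×10⁻⁶ × 1540.0) = 228.9 K.
T = 14.9 + 228.9 = 243.8 °C.

244 °C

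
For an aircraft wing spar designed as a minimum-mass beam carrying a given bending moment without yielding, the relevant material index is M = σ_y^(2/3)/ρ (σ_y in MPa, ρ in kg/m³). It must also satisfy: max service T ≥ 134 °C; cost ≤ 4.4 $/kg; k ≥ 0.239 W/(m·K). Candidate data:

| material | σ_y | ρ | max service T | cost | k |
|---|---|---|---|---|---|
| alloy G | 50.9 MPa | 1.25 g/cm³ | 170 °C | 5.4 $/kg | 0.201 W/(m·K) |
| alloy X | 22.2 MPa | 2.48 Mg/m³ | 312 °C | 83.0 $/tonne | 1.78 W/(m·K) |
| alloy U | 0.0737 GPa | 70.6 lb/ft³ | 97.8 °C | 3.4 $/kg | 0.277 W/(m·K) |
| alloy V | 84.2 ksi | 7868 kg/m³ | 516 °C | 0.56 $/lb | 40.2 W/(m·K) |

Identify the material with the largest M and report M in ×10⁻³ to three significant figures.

Screen on constraints: max service T ≥ 134 °C; cost ≤ 4.4 $/kg; k ≥ 0.239 W/(m·K). Survivors: alloy X, alloy V.
Normalizing units and computing the index:
  alloy X: σ_y = 22.20 MPa, ρ = 2480 kg/m³
  alloy V: σ_y = 580.5 MPa, ρ = 7868 kg/m³
  alloy V: M = 8.84×10⁻³
  alloy X: M = 3.19×10⁻³
The maximum is for alloy V.

alloy V, M = 8.84×10⁻³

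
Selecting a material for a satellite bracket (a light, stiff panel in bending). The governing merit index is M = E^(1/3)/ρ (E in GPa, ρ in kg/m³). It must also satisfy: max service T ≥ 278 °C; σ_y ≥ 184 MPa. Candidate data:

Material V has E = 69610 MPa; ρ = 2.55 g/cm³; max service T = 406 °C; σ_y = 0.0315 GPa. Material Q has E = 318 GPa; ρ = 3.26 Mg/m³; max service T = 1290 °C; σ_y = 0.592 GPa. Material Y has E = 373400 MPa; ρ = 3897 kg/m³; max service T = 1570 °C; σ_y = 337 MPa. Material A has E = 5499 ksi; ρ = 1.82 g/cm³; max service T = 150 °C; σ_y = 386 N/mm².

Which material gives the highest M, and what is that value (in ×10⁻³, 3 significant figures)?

Screen on constraints: max service T ≥ 278 °C; σ_y ≥ 184 MPa. Survivors: material Q, material Y.
In SI units:
  material Q: E = 318.0 GPa, ρ = 3260 kg/m³
  material Y: E = 373.4 GPa, ρ = 3897 kg/m³
  material Q: M = 2.09×10⁻³
  material Y: M = 1.85×10⁻³
Material Q has the largest M.

material Q, M = 2.09×10⁻³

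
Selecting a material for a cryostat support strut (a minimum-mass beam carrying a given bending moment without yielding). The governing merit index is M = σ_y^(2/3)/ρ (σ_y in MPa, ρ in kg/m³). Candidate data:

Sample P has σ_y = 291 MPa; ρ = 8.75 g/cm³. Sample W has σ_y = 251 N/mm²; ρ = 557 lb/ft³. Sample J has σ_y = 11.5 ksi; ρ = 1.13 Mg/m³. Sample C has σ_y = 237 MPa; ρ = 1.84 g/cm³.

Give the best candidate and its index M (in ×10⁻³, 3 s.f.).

After converting to SI:
  sample P: σ_y = 291.0 MPa, ρ = 8750 kg/m³
  sample W: σ_y = 251.0 MPa, ρ = 8922 kg/m³
  sample J: σ_y = 79.29 MPa, ρ = 1130 kg/m³
  sample C: σ_y = 237.0 MPa, ρ = 1840 kg/m³
  sample C: M = 20.8×10⁻³
  sample J: M = 16.3×10⁻³
  sample P: M = 5.02×10⁻³
  sample W: M = 4.46×10⁻³
Sample C ranks first.

sample C, M = 20.8×10⁻³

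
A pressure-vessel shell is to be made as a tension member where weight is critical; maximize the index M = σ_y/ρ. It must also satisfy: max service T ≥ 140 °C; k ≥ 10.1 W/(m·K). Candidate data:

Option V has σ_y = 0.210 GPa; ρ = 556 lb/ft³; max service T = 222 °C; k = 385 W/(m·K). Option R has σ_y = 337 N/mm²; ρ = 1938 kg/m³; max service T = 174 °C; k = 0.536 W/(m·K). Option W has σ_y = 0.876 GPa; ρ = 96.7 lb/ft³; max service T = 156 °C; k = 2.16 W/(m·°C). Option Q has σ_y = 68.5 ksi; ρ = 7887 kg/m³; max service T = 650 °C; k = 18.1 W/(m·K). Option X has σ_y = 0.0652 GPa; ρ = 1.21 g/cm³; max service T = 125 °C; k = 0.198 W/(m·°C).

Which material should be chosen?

Screen on constraints: max service T ≥ 140 °C; k ≥ 10.1 W/(m·K). Survivors: option V, option Q.
Convert each candidate to consistent units, then evaluate M:
  option V: σ_y = 210.0 MPa, ρ = 8906 kg/m³
  option Q: σ_y = 472.3 MPa, ρ = 7887 kg/m³
  option Q: M = 59.9 kN·m/kg
  option V: M = 23.6 kN·m/kg
The maximum is for option Q.

option Q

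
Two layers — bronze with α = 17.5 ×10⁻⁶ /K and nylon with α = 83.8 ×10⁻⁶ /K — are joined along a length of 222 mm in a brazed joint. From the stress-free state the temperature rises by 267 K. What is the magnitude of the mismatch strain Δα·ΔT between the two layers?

0.0177

Δα = |17.5 − 83.8|×10⁻⁶/K = 66.3×10⁻⁶/K.
Mismatch strain = Δα·ΔT = 66.3×10⁻⁶ × 267.0 = 0.0177.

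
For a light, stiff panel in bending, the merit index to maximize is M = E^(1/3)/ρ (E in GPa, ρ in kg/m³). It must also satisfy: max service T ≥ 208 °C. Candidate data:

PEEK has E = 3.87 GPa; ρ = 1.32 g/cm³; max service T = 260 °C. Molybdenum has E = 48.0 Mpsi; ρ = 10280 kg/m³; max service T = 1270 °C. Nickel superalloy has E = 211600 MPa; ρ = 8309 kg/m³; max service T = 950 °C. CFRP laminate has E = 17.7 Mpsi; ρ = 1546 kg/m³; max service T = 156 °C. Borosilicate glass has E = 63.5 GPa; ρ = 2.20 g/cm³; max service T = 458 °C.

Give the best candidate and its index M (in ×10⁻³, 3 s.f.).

borosilicate glass, M = 1.81×10⁻³

Screen on constraints: max service T ≥ 208 °C. Survivors: PEEK, molybdenum, nickel superalloy, borosilicate glass.
Convert each candidate to consistent units, then evaluate M:
  PEEK: E = 3.870 GPa, ρ = 1320 kg/m³
  molybdenum: E = 330.9 GPa, ρ = 10280 kg/m³
  nickel superalloy: E = 211.6 GPa, ρ = 8309 kg/m³
  borosilicate glass: E = 63.50 GPa, ρ = 2200 kg/m³
  borosilicate glass: M = 1.81×10⁻³
  PEEK: M = 1.19×10⁻³
  nickel superalloy: M = 0.717×10⁻³
  molybdenum: M = 0.673×10⁻³
Borosilicate glass has the largest M.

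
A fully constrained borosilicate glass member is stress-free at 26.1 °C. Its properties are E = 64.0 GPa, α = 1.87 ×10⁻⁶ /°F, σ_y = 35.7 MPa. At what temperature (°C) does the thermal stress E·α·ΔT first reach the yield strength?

α = 1.87×10⁻⁶/°F × 9/5 = 3.37×10⁻⁶/K.
E·α·ΔT = 35.70 MPa ⇒ ΔT = 35.70 / (64.00×10³ × 3.37×10⁻⁶) = 165.7 K.
T = 26.1 + 165.7 = 191.8 °C.

192 °C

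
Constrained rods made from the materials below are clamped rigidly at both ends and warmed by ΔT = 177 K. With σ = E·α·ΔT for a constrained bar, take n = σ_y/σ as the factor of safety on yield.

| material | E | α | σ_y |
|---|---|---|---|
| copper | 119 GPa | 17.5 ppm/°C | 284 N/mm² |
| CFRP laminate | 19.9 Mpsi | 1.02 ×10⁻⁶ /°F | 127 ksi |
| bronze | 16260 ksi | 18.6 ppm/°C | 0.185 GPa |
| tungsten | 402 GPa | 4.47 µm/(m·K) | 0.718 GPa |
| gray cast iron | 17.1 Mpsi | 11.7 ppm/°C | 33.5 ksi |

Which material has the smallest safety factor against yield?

bronze

Per material, after unit conversion:
  copper: E = 119.0, α = 17.5, σ_y = 284.0 → σ = 369 MPa, n = 0.770
  CFRP laminate: E = 137.2, α = 1.84, σ_y = 875.6 → σ = 44.6 MPa, n = 19.6
  bronze: E = 112.1, α = 18.6, σ_y = 185.0 → σ = 369 MPa, n = 0.501
  tungsten: E = 402.0, α = 4.47, σ_y = 718.0 → σ = 318 MPa, n = 2.26
  gray cast iron: E = 117.9, α = 11.7, σ_y = 231.0 → σ = 244 MPa, n = 0.946
Smallest n: bronze with n = 0.501.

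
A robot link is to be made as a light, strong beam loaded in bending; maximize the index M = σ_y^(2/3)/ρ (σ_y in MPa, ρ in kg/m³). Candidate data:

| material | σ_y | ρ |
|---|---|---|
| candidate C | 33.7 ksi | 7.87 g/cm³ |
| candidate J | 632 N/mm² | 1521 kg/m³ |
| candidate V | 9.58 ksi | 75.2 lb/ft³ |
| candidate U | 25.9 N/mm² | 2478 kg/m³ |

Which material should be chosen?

candidate J

Normalizing units and computing the index:
  candidate C: σ_y = 232.4 MPa, ρ = 7870 kg/m³
  candidate J: σ_y = 632.0 MPa, ρ = 1521 kg/m³
  candidate V: σ_y = 66.05 MPa, ρ = 1205 kg/m³
  candidate U: σ_y = 25.90 MPa, ρ = 2478 kg/m³
  candidate J: M = 48.4×10⁻³
  candidate V: M = 13.6×10⁻³
  candidate C: M = 4.80×10⁻³
  candidate U: M = 3.53×10⁻³
Candidate J has the largest M.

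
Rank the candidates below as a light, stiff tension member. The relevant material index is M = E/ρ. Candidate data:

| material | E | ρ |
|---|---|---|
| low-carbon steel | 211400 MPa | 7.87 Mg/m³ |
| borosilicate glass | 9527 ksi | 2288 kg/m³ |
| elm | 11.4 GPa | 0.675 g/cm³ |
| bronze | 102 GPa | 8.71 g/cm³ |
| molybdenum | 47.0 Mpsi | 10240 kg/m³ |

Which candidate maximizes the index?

molybdenum

After converting to SI:
  low-carbon steel: E = 211.4 GPa, ρ = 7870 kg/m³
  borosilicate glass: E = 65.69 GPa, ρ = 2288 kg/m³
  elm: E = 11.40 GPa, ρ = 675.0 kg/m³
  bronze: E = 102.0 GPa, ρ = 8710 kg/m³
  molybdenum: E = 324.1 GPa, ρ = 10240 kg/m³
  molybdenum: M = 31.6 MN·m/kg
  borosilicate glass: M = 28.7 MN·m/kg
  low-carbon steel: M = 26.9 MN·m/kg
  elm: M = 16.9 MN·m/kg
  bronze: M = 11.7 MN·m/kg
The maximum is for molybdenum.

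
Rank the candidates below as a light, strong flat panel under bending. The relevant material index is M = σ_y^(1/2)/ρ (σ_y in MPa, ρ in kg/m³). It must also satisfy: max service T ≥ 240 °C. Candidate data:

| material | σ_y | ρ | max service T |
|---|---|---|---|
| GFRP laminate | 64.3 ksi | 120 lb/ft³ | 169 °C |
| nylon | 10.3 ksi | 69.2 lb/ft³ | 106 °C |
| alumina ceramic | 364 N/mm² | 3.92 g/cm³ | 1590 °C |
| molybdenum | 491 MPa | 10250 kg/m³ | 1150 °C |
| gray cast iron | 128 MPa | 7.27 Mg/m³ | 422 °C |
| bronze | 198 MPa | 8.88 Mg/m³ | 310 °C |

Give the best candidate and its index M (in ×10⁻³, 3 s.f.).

alumina ceramic, M = 4.87×10⁻³

Screen on constraints: max service T ≥ 240 °C. Survivors: alumina ceramic, molybdenum, gray cast iron, bronze.
In SI units:
  alumina ceramic: σ_y = 364.0 MPa, ρ = 3920 kg/m³
  molybdenum: σ_y = 491.0 MPa, ρ = 10250 kg/m³
  gray cast iron: σ_y = 128.0 MPa, ρ = 7270 kg/m³
  bronze: σ_y = 198.0 MPa, ρ = 8880 kg/m³
  alumina ceramic: M = 4.87×10⁻³
  molybdenum: M = 2.16×10⁻³
  bronze: M = 1.58×10⁻³
  gray cast iron: M = 1.56×10⁻³
Alumina ceramic ranks first.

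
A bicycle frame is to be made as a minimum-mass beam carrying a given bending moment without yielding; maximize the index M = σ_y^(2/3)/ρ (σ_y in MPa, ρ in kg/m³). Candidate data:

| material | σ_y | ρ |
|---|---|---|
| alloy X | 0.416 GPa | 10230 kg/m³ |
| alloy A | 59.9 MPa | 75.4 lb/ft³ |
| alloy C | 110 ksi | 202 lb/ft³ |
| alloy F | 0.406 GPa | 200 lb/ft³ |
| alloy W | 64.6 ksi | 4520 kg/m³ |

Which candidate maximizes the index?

alloy C

In SI units:
  alloy X: σ_y = 416.0 MPa, ρ = 10230 kg/m³
  alloy A: σ_y = 59.90 MPa, ρ = 1208 kg/m³
  alloy C: σ_y = 758.4 MPa, ρ = 3236 kg/m³
  alloy F: σ_y = 406.0 MPa, ρ = 3204 kg/m³
  alloy W: σ_y = 445.4 MPa, ρ = 4520 kg/m³
  alloy C: M = 25.7×10⁻³
  alloy F: M = 17.1×10⁻³
  alloy W: M = 12.9×10⁻³
  alloy A: M = 12.7×10⁻³
  alloy X: M = 5.45×10⁻³
Alloy C has the largest M.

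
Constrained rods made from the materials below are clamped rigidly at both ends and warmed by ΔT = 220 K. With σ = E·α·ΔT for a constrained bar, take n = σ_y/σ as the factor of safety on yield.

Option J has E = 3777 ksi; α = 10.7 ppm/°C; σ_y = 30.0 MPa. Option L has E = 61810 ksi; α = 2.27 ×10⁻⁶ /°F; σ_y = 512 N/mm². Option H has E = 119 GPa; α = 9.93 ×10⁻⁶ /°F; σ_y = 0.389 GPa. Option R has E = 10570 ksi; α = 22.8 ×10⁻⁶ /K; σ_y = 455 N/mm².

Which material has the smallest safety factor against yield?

Converting E to GPa, α to ×10⁻⁶/K, σ_y to MPa, then σ and n for each:
  option J: E = 26.04, α = 10.7, σ_y = 30.00 → σ = 61.3 MPa, n = 0.489
  option L: E = 426.2, α = 4.09, σ_y = 512.0 → σ = 383 MPa, n = 1.34
  option H: E = 119.0, α = 17.9, σ_y = 389.0 → σ = 468 MPa, n = 0.831
  option R: E = 72.88, α = 22.8, σ_y = 455.0 → σ = 366 MPa, n = 1.24
The minimum is option J at n = 0.489.

option J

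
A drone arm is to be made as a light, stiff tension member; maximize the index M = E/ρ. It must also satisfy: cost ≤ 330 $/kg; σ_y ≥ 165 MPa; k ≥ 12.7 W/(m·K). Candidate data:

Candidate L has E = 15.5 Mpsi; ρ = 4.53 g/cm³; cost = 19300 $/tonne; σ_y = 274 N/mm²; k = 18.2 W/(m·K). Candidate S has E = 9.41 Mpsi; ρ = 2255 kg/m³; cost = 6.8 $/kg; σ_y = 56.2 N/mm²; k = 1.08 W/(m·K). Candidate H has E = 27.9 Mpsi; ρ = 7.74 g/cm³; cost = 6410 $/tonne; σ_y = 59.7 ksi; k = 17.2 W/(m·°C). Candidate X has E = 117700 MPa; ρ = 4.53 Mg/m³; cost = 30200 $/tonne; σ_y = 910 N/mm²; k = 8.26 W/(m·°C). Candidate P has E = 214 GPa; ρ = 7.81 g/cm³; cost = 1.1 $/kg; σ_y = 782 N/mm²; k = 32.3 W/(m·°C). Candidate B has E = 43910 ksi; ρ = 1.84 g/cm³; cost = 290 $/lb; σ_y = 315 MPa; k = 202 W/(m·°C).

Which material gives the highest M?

candidate P

Screen on constraints: cost ≤ 330 $/kg; σ_y ≥ 165 MPa; k ≥ 12.7 W/(m·K). Survivors: candidate L, candidate H, candidate P.
In SI units:
  candidate L: E = 106.9 GPa, ρ = 4530 kg/m³
  candidate H: E = 192.4 GPa, ρ = 7740 kg/m³
  candidate P: E = 214.0 GPa, ρ = 7810 kg/m³
  candidate P: M = 27.4 MN·m/kg
  candidate H: M = 24.9 MN·m/kg
  candidate L: M = 23.6 MN·m/kg
Highest index: candidate P.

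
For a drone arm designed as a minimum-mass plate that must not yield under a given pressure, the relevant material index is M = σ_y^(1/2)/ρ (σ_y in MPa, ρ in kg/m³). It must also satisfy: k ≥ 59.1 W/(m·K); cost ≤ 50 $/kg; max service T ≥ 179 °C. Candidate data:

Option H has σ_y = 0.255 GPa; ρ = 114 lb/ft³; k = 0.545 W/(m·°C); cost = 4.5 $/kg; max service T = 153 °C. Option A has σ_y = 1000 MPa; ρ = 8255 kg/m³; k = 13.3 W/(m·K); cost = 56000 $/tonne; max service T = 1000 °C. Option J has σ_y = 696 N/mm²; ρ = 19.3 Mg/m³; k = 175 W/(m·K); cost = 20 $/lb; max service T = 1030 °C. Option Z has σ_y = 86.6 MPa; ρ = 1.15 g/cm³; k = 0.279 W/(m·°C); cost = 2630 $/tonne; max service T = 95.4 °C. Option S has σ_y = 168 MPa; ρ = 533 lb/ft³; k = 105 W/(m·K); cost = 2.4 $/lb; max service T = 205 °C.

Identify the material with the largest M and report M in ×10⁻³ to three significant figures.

option S, M = 1.52×10⁻³

Screen on constraints: k ≥ 59.1 W/(m·K); cost ≤ 50 $/kg; max service T ≥ 179 °C. Survivors: option J, option S.
Normalizing units and computing the index:
  option J: σ_y = 696.0 MPa, ρ = 19300 kg/m³
  option S: σ_y = 168.0 MPa, ρ = 8538 kg/m³
  option S: M = 1.52×10⁻³
  option J: M = 1.37×10⁻³
The maximum is for option S.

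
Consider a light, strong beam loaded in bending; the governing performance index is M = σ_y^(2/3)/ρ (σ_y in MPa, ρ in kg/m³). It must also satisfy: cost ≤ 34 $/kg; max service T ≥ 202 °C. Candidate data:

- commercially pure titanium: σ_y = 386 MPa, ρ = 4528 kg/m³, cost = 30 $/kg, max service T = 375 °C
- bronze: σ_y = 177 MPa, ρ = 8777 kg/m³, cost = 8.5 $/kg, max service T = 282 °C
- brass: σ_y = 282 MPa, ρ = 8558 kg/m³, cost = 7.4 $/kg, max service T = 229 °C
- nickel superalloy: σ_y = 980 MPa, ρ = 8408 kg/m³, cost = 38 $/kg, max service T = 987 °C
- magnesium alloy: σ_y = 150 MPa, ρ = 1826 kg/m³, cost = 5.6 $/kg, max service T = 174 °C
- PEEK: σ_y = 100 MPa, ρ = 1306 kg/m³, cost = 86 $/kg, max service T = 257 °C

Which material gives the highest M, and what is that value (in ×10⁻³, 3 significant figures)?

commercially pure titanium, M = 11.7×10⁻³

Screen on constraints: cost ≤ 34 $/kg; max service T ≥ 202 °C. Survivors: commercially pure titanium, bronze, brass.
Per-candidate index values:
  commercially pure titanium: M = 11.7×10⁻³
  brass: M = 5.02×10⁻³
  bronze: M = 3.59×10⁻³
Commercially pure titanium ranks first.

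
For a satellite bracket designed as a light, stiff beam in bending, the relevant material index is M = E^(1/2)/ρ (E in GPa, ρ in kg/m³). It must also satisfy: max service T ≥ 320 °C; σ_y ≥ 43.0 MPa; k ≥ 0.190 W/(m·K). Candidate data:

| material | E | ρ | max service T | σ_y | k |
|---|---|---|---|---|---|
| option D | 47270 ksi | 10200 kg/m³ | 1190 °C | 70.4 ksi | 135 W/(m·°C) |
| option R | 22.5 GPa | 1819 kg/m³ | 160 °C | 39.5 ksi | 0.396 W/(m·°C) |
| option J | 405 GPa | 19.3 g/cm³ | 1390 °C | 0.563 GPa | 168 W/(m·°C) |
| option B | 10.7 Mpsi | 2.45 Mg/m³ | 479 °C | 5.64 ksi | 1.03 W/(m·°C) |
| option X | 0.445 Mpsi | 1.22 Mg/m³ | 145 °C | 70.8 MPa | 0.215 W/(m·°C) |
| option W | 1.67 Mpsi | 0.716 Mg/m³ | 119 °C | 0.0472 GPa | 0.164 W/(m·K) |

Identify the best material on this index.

Screen on constraints: max service T ≥ 320 °C; σ_y ≥ 43.0 MPa; k ≥ 0.190 W/(m·K). Survivors: option D, option J.
After converting to SI:
  option D: E = 325.9 GPa, ρ = 10200 kg/m³
  option J: E = 405.0 GPa, ρ = 19300 kg/m³
  option D: M = 1.77×10⁻³
  option J: M = 1.04×10⁻³
Highest index: option D.

option D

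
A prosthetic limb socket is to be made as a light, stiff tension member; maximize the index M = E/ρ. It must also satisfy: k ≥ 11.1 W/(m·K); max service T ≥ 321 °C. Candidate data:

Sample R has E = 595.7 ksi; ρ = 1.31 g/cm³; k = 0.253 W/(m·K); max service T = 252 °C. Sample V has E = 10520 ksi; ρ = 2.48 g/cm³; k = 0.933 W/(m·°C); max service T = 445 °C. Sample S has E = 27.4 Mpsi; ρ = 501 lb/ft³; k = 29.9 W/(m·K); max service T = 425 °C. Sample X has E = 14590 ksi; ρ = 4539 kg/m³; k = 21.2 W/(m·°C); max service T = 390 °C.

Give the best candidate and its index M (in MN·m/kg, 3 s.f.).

Screen on constraints: k ≥ 11.1 W/(m·K); max service T ≥ 321 °C. Survivors: sample S, sample X.
Convert each candidate to consistent units, then evaluate M:
  sample S: E = 188.9 GPa, ρ = 8025 kg/m³
  sample X: E = 100.6 GPa, ρ = 4539 kg/m³
  sample S: M = 23.5 MN·m/kg
  sample X: M = 22.2 MN·m/kg
Highest index: sample S.

sample S, M = 23.5 MN·m/kg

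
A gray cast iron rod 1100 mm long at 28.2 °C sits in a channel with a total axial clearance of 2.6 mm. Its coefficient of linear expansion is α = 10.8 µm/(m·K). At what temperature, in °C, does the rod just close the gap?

α·L₀·ΔT = 2.6 mm ⇒ ΔT = 2.6 / (10.8×10⁻⁶ × 1100.0) = 218.9 K.
T = 28.2 + 218.9 = 247.1 °C.

247 °C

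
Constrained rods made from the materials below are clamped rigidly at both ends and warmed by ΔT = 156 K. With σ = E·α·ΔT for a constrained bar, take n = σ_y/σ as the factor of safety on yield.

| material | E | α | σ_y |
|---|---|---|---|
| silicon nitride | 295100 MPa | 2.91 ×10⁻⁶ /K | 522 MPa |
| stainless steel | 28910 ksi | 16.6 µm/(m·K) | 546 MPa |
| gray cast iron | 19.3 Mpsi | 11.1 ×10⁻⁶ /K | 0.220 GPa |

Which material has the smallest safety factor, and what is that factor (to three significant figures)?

gray cast iron, n = 0.955

With everything in SI (GPa, ×10⁻⁶/K, MPa):
  silicon nitride: E = 295.1, α = 2.91, σ_y = 522.0 → σ = 134 MPa, n = 3.90
  stainless steel: E = 199.3, α = 16.6, σ_y = 546.0 → σ = 516 MPa, n = 1.06
  gray cast iron: E = 133.1, α = 11.1, σ_y = 220.0 → σ = 230 MPa, n = 0.955
Gray cast iron has the lowest safety factor, n = 0.955.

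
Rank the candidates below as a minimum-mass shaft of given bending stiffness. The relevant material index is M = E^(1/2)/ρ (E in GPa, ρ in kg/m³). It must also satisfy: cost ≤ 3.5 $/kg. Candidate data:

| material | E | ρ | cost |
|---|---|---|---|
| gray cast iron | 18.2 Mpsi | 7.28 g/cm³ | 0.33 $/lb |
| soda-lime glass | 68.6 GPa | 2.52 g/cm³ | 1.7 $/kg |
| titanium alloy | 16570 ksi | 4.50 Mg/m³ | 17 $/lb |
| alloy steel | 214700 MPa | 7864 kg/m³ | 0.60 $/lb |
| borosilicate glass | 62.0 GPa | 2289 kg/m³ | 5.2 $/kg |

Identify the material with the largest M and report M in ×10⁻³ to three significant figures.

soda-lime glass, M = 3.29×10⁻³

Screen on constraints: cost ≤ 3.5 $/kg. Survivors: gray cast iron, soda-lime glass, alloy steel.
Putting every candidate on a common basis:
  gray cast iron: E = 125.5 GPa, ρ = 7280 kg/m³
  soda-lime glass: E = 68.60 GPa, ρ = 2520 kg/m³
  alloy steel: E = 214.7 GPa, ρ = 7864 kg/m³
  soda-lime glass: M = 3.29×10⁻³
  alloy steel: M = 1.86×10⁻³
  gray cast iron: M = 1.54×10⁻³
The maximum is for soda-lime glass.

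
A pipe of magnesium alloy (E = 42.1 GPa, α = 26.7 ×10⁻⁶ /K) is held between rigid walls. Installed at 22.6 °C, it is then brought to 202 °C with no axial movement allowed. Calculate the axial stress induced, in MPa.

202 MPa

ΔT = 179.4 K. Constrained thermal stress σ = E·α·ΔT = 42.10×10³ MPa × 26.7×10⁻⁶ × 179.4 = 202 MPa (compressive).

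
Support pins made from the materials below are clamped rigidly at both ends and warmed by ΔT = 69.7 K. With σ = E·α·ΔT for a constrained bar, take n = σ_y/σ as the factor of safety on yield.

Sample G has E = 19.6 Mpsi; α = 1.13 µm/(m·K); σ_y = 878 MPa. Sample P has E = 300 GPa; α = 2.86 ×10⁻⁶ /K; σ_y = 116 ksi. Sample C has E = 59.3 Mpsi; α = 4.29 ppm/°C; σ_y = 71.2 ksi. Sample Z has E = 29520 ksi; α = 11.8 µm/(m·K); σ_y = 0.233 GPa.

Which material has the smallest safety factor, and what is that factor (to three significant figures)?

Converting E to GPa, α to ×10⁻⁶/K, σ_y to MPa, then σ and n for each:
  sample G: E = 135.1, α = 1.13, σ_y = 878.0 → σ = 10.6 MPa, n = 82.5
  sample P: E = 300.0, α = 2.86, σ_y = 799.8 → σ = 59.8 MPa, n = 13.4
  sample C: E = 408.9, α = 4.29, σ_y = 490.9 → σ = 122 MPa, n = 4.02
  sample Z: E = 203.5, α = 11.8, σ_y = 233.0 → σ = 167 MPa, n = 1.39
Smallest n: sample Z with n = 1.39.

sample Z, n = 1.39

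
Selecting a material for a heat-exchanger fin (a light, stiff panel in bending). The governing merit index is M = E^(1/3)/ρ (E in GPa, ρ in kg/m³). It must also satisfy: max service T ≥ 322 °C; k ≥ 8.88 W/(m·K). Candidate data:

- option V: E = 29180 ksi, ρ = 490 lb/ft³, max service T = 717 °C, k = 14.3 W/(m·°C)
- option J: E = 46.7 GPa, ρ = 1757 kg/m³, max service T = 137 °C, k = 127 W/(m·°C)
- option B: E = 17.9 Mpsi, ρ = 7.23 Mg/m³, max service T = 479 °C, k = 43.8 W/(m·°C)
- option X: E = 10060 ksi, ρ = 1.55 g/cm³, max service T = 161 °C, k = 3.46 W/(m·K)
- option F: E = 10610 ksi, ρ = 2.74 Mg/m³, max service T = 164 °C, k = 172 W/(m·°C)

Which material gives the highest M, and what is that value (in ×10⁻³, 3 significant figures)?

option V, M = 0.747×10⁻³

Screen on constraints: max service T ≥ 322 °C; k ≥ 8.88 W/(m·K). Survivors: option V, option B.
In SI units:
  option V: E = 201.2 GPa, ρ = 7849 kg/m³
  option B: E = 123.4 GPa, ρ = 7230 kg/m³
  option V: M = 0.747×10⁻³
  option B: M = 0.689×10⁻³
Option V has the largest M.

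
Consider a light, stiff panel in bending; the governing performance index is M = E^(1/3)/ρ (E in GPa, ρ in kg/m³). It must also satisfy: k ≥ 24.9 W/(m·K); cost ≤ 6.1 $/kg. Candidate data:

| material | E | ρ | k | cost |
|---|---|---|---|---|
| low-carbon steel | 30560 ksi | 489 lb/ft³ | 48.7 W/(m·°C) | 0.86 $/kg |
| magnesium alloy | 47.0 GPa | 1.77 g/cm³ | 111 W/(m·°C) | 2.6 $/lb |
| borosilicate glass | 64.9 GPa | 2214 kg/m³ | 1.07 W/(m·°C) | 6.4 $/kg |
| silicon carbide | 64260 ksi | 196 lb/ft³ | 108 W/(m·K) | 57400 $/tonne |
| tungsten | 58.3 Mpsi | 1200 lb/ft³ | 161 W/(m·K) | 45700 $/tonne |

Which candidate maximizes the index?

magnesium alloy

Screen on constraints: k ≥ 24.9 W/(m·K); cost ≤ 6.1 $/kg. Survivors: low-carbon steel, magnesium alloy.
In SI units:
  low-carbon steel: E = 210.7 GPa, ρ = 7833 kg/m³
  magnesium alloy: E = 47.00 GPa, ρ = 1770 kg/m³
  magnesium alloy: M = 2.04×10⁻³
  low-carbon steel: M = 0.760×10⁻³
The maximum is for magnesium alloy.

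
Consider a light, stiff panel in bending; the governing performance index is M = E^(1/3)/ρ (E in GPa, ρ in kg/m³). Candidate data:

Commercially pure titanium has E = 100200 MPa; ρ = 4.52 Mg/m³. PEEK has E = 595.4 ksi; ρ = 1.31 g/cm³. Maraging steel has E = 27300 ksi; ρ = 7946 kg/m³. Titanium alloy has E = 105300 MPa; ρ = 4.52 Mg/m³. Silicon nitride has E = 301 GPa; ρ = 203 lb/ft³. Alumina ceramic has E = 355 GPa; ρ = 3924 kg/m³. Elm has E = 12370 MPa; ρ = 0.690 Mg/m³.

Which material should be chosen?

Convert each candidate to consistent units, then evaluate M:
  commercially pure titanium: E = 100.2 GPa, ρ = 4520 kg/m³
  PEEK: E = 4.105 GPa, ρ = 1310 kg/m³
  maraging steel: E = 188.2 GPa, ρ = 7946 kg/m³
  titanium alloy: E = 105.3 GPa, ρ = 4520 kg/m³
  silicon nitride: E = 301.0 GPa, ρ = 3252 kg/m³
  alumina ceramic: E = 355.0 GPa, ρ = 3924 kg/m³
  elm: E = 12.37 GPa, ρ = 690.0 kg/m³
  elm: M = 3.35×10⁻³
  silicon nitride: M = 2.06×10⁻³
  alumina ceramic: M = 1.80×10⁻³
  PEEK: M = 1.22×10⁻³
  titanium alloy: M = 1.04×10⁻³
  commercially pure titanium: M = 1.03×10⁻³
  maraging steel: M = 0.721×10⁻³
Highest index: elm.

elm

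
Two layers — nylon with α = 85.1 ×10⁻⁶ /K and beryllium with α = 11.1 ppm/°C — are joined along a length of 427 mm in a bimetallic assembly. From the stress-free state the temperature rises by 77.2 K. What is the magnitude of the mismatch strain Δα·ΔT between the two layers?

Δα = |85.1 − 11.1|×10⁻⁶/K = 74.0×10⁻⁶/K.
Mismatch strain = Δα·ΔT = 74.0×10⁻⁶ × 77.2 = 5.71×10⁻³.

5.71×10⁻³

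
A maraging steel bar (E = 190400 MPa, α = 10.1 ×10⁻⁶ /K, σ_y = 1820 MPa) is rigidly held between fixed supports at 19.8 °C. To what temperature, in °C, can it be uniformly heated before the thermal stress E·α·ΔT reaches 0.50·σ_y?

493 °C

E = 190400 MPa = 190.4 GPa.
E·α·ΔT = 910.0 MPa ⇒ ΔT = 910.0 / (190.4×10³ × 10.1×10⁻⁶) = 473.2 K.
T = 19.8 + 473.2 = 493.0 °C.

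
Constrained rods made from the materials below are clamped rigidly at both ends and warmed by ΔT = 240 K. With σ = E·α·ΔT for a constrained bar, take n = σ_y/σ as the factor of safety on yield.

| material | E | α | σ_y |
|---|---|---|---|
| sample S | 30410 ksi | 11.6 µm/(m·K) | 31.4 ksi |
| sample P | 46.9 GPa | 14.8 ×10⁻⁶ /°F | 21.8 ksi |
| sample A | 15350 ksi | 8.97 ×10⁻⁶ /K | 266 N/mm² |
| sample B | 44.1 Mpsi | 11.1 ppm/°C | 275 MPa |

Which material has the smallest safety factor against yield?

sample B

Converting E to GPa, α to ×10⁻⁶/K, σ_y to MPa, then σ and n for each:
  sample S: E = 209.7, α = 11.6, σ_y = 216.5 → σ = 584 MPa, n = 0.371
  sample P: E = 46.90, α = 26.6, σ_y = 150.3 → σ = 300 MPa, n = 0.501
  sample A: E = 105.8, α = 8.97, σ_y = 266.0 → σ = 228 MPa, n = 1.17
  sample B: E = 304.1, α = 11.1, σ_y = 275.0 → σ = 810 MPa, n = 0.340
The minimum is sample B at n = 0.340.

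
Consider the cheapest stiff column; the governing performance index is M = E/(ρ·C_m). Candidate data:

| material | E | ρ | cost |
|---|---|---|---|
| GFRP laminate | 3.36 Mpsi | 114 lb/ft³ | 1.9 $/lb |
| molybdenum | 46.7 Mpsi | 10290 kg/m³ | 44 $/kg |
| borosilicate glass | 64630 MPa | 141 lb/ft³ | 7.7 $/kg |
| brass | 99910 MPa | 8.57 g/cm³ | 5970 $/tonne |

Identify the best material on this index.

In SI units:
  GFRP laminate: E = 23.17 GPa, ρ = 1826 kg/m³, cost = 4.189 $/kg
  molybdenum: E = 322.0 GPa, ρ = 10290 kg/m³, cost = 44.00 $/kg
  borosilicate glass: E = 64.63 GPa, ρ = 2259 kg/m³, cost = 7.700 $/kg
  brass: E = 99.91 GPa, ρ = 8570 kg/m³, cost = 5.970 $/kg
  borosilicate glass: M = 3.72 MN·m per $
  GFRP laminate: M = 3.03 MN·m per $
  brass: M = 1.95 MN·m per $
  molybdenum: M = 0.711 MN·m per $
Borosilicate glass ranks first.

borosilicate glass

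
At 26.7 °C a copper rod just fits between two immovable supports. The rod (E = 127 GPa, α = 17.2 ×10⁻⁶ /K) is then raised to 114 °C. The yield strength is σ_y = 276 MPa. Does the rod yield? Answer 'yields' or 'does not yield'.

ΔT = 87.30 K. Constrained thermal stress σ = E·α·ΔT = 127.0×10³ MPa × 17.2×10⁻⁶ × 87.30 = 191 MPa (compressive).
Compare to σ_y = 276 MPa: σ < σ_y, so it does not yield.

does not yield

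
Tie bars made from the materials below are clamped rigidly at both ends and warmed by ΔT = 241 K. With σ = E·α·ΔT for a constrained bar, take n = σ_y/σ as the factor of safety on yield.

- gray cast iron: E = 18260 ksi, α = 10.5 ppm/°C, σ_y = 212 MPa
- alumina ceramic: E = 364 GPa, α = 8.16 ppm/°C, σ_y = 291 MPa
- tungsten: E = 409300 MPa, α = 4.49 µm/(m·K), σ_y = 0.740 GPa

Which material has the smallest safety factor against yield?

Converting E to GPa, α to ×10⁻⁶/K, σ_y to MPa, then σ and n for each:
  gray cast iron: E = 125.9, α = 10.5, σ_y = 212.0 → σ = 319 MPa, n = 0.665
  alumina ceramic: E = 364.0, α = 8.16, σ_y = 291.0 → σ = 716 MPa, n = 0.407
  tungsten: E = 409.3, α = 4.49, σ_y = 740.0 → σ = 443 MPa, n = 1.67
The minimum is alumina ceramic at n = 0.407.

alumina ceramic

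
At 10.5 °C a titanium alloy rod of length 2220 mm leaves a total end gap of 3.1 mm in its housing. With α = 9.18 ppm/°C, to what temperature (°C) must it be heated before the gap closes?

α·L₀·ΔT = 3.1 mm ⇒ ΔT = 3.1 / (9.18×10⁻⁶ × 2220.0) = 152.1 K.
T = 10.5 + 152.1 = 162.6 °C.

163 °C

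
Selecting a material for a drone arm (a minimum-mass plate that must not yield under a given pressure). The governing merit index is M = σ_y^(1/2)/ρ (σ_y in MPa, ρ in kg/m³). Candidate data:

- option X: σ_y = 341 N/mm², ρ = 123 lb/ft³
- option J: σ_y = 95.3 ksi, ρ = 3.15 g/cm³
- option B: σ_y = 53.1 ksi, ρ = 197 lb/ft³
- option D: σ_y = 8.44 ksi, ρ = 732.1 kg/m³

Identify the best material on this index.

option D

After converting to SI:
  option X: σ_y = 341.0 MPa, ρ = 1970 kg/m³
  option J: σ_y = 657.1 MPa, ρ = 3150 kg/m³
  option B: σ_y = 366.1 MPa, ρ = 3156 kg/m³
  option D: σ_y = 58.19 MPa, ρ = 732.1 kg/m³
  option D: M = 10.4×10⁻³
  option X: M = 9.37×10⁻³
  option J: M = 8.14×10⁻³
  option B: M = 6.06×10⁻³
Option D has the largest M.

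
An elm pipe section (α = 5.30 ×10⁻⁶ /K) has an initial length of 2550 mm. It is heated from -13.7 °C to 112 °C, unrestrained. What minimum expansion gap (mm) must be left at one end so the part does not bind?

1.70 mm

ΔT = 112 − (-13.7) = 125.7 K.
ΔL = α·L₀·ΔT = 5.30×10⁻⁶ × 2550 mm × 125.7 K = 1.70 mm.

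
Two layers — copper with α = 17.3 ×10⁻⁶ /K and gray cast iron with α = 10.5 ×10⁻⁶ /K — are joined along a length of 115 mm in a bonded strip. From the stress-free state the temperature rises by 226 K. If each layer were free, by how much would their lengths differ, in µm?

177 µm

Δα = |17.3 − 10.5|×10⁻⁶/K = 6.80×10⁻⁶/K.
ΔL_mismatch = Δα·L·ΔT = 6.80×10⁻⁶ × 115.0 mm × 226.0 K = 177 µm.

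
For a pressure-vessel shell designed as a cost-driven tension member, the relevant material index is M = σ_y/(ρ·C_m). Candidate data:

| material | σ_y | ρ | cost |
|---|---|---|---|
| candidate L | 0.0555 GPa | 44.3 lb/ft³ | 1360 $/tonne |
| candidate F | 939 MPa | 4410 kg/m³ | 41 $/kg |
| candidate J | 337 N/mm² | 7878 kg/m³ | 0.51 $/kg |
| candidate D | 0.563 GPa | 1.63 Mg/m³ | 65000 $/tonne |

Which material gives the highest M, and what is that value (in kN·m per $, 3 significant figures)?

candidate J, M = 83.9 kN·m per $

Normalizing units and computing the index:
  candidate L: σ_y = 55.50 MPa, ρ = 709.6 kg/m³, cost = 1.360 $/kg
  candidate F: σ_y = 939.0 MPa, ρ = 4410 kg/m³, cost = 41.00 $/kg
  candidate J: σ_y = 337.0 MPa, ρ = 7878 kg/m³, cost = 0.5100 $/kg
  candidate D: σ_y = 563.0 MPa, ρ = 1630 kg/m³, cost = 65.00 $/kg
  candidate J: M = 83.9 kN·m per $
  candidate L: M = 57.5 kN·m per $
  candidate D: M = 5.31 kN·m per $
  candidate F: M = 5.19 kN·m per $
Candidate J ranks first.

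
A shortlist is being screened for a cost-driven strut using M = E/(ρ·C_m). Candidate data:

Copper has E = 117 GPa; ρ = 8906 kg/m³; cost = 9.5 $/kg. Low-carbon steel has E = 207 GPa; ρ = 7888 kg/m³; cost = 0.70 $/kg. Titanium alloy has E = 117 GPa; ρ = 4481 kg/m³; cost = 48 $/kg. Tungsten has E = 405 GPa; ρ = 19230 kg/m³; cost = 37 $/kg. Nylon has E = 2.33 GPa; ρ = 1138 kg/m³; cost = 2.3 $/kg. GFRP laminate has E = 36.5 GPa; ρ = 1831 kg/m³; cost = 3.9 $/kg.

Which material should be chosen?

low-carbon steel

Computing M directly (units already consistent):
  low-carbon steel: M = 37.5 MN·m per $
  GFRP laminate: M = 5.11 MN·m per $
  copper: M = 1.38 MN·m per $
  nylon: M = 0.890 MN·m per $
  tungsten: M = 0.569 MN·m per $
  titanium alloy: M = 0.544 MN·m per $
The maximum is for low-carbon steel.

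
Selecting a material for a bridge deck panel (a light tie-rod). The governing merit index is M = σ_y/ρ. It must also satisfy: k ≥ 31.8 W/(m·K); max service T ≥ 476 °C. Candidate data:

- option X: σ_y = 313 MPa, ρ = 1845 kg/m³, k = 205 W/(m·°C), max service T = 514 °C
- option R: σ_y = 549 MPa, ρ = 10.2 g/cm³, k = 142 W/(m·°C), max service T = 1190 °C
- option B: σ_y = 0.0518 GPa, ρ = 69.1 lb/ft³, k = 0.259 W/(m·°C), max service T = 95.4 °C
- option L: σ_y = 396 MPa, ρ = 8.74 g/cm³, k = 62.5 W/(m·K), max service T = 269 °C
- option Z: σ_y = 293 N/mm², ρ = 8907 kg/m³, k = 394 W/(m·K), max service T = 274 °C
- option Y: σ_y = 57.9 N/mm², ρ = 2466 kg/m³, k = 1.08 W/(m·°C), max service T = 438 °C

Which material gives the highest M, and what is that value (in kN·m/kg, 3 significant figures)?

option X, M = 170 kN·m/kg

Screen on constraints: k ≥ 31.8 W/(m·K); max service T ≥ 476 °C. Survivors: option X, option R.
Convert each candidate to consistent units, then evaluate M:
  option X: σ_y = 313.0 MPa, ρ = 1845 kg/m³
  option R: σ_y = 549.0 MPa, ρ = 10200 kg/m³
  option X: M = 170 kN·m/kg
  option R: M = 53.8 kN·m/kg
The maximum is for option X.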